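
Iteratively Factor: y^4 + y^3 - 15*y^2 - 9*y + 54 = (y + 3)*(y^3 - 2*y^2 - 9*y + 18) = (y + 3)^2*(y^2 - 5*y + 6) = (y - 3)*(y + 3)^2*(y - 2)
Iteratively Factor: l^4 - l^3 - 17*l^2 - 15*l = (l + 1)*(l^3 - 2*l^2 - 15*l) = l*(l + 1)*(l^2 - 2*l - 15) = l*(l + 1)*(l + 3)*(l - 5)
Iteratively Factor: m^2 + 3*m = (m)*(m + 3)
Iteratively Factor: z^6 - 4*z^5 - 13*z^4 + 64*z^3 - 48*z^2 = (z - 3)*(z^5 - z^4 - 16*z^3 + 16*z^2) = (z - 3)*(z - 1)*(z^4 - 16*z^2) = (z - 4)*(z - 3)*(z - 1)*(z^3 + 4*z^2) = z*(z - 4)*(z - 3)*(z - 1)*(z^2 + 4*z) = z*(z - 4)*(z - 3)*(z - 1)*(z + 4)*(z)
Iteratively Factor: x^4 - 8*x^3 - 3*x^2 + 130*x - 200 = (x - 5)*(x^3 - 3*x^2 - 18*x + 40) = (x - 5)*(x + 4)*(x^2 - 7*x + 10) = (x - 5)*(x - 2)*(x + 4)*(x - 5)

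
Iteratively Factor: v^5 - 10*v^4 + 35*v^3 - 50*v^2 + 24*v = (v - 1)*(v^4 - 9*v^3 + 26*v^2 - 24*v) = v*(v - 1)*(v^3 - 9*v^2 + 26*v - 24) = v*(v - 3)*(v - 1)*(v^2 - 6*v + 8) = v*(v - 3)*(v - 2)*(v - 1)*(v - 4)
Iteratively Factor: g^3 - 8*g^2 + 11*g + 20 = (g + 1)*(g^2 - 9*g + 20) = (g - 4)*(g + 1)*(g - 5)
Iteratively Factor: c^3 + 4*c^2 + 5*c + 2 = (c + 2)*(c^2 + 2*c + 1) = (c + 1)*(c + 2)*(c + 1)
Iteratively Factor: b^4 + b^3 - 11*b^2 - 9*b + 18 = (b - 1)*(b^3 + 2*b^2 - 9*b - 18) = (b - 3)*(b - 1)*(b^2 + 5*b + 6) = (b - 3)*(b - 1)*(b + 3)*(b + 2)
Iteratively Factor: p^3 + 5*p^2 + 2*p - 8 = (p + 2)*(p^2 + 3*p - 4) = (p - 1)*(p + 2)*(p + 4)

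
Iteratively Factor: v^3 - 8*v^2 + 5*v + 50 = (v + 2)*(v^2 - 10*v + 25) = (v - 5)*(v + 2)*(v - 5)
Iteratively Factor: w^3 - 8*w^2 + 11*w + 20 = (w - 4)*(w^2 - 4*w - 5) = (w - 5)*(w - 4)*(w + 1)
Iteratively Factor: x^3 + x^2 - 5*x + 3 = (x - 1)*(x^2 + 2*x - 3) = (x - 1)*(x + 3)*(x - 1)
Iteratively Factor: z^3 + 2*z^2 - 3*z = (z)*(z^2 + 2*z - 3) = z*(z - 1)*(z + 3)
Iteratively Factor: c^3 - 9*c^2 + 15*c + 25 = (c - 5)*(c^2 - 4*c - 5) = (c - 5)*(c + 1)*(c - 5)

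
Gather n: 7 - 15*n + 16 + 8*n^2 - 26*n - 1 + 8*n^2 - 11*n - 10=16*n^2 - 52*n + 12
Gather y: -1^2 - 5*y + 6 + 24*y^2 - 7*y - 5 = 24*y^2 - 12*y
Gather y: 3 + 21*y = 21*y + 3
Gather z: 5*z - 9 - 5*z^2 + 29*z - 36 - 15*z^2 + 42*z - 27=-20*z^2 + 76*z - 72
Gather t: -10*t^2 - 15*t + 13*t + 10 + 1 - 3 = -10*t^2 - 2*t + 8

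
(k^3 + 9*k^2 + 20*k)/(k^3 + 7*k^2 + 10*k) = (k + 4)/(k + 2)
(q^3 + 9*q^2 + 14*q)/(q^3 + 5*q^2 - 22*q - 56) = q/(q - 4)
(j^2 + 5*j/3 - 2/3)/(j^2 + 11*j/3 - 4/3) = (j + 2)/(j + 4)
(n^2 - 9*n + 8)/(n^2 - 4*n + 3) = (n - 8)/(n - 3)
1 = 1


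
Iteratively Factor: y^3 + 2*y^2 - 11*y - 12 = (y + 4)*(y^2 - 2*y - 3) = (y + 1)*(y + 4)*(y - 3)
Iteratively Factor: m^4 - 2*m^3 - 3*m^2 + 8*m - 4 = (m - 2)*(m^3 - 3*m + 2) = (m - 2)*(m - 1)*(m^2 + m - 2) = (m - 2)*(m - 1)^2*(m + 2)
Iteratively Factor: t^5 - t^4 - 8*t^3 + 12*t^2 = (t)*(t^4 - t^3 - 8*t^2 + 12*t) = t*(t - 2)*(t^3 + t^2 - 6*t) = t*(t - 2)^2*(t^2 + 3*t) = t^2*(t - 2)^2*(t + 3)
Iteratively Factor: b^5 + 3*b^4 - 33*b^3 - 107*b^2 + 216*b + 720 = (b - 3)*(b^4 + 6*b^3 - 15*b^2 - 152*b - 240) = (b - 5)*(b - 3)*(b^3 + 11*b^2 + 40*b + 48) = (b - 5)*(b - 3)*(b + 3)*(b^2 + 8*b + 16) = (b - 5)*(b - 3)*(b + 3)*(b + 4)*(b + 4)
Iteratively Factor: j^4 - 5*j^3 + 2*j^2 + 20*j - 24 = (j - 2)*(j^3 - 3*j^2 - 4*j + 12) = (j - 3)*(j - 2)*(j^2 - 4) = (j - 3)*(j - 2)*(j + 2)*(j - 2)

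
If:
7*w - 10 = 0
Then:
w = 10/7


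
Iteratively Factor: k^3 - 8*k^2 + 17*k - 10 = (k - 5)*(k^2 - 3*k + 2) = (k - 5)*(k - 2)*(k - 1)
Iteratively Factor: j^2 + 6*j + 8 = (j + 2)*(j + 4)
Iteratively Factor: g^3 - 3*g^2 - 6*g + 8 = (g - 1)*(g^2 - 2*g - 8) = (g - 4)*(g - 1)*(g + 2)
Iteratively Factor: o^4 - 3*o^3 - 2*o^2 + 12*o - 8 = (o + 2)*(o^3 - 5*o^2 + 8*o - 4) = (o - 2)*(o + 2)*(o^2 - 3*o + 2) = (o - 2)*(o - 1)*(o + 2)*(o - 2)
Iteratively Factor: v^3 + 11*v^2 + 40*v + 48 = (v + 3)*(v^2 + 8*v + 16) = (v + 3)*(v + 4)*(v + 4)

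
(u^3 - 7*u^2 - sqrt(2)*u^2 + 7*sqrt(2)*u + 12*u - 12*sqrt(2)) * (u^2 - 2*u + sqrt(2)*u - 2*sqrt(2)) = u^5 - 9*u^4 + 24*u^3 - 6*u^2 - 52*u + 48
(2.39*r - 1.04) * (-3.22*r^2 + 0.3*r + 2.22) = -7.6958*r^3 + 4.0658*r^2 + 4.9938*r - 2.3088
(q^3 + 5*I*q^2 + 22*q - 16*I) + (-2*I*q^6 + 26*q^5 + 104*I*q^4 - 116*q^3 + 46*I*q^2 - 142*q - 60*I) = -2*I*q^6 + 26*q^5 + 104*I*q^4 - 115*q^3 + 51*I*q^2 - 120*q - 76*I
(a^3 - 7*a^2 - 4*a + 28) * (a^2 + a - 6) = a^5 - 6*a^4 - 17*a^3 + 66*a^2 + 52*a - 168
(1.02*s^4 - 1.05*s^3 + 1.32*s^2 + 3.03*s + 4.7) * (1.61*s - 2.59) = 1.6422*s^5 - 4.3323*s^4 + 4.8447*s^3 + 1.4595*s^2 - 0.280699999999998*s - 12.173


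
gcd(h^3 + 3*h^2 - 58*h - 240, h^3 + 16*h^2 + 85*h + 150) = h^2 + 11*h + 30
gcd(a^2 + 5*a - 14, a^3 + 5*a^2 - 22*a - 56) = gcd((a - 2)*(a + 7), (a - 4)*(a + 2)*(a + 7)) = a + 7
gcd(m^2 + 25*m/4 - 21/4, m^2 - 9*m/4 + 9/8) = m - 3/4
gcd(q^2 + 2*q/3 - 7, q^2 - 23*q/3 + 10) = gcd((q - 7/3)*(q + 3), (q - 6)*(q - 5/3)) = 1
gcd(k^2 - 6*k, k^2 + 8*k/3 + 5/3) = 1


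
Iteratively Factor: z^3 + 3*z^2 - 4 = (z + 2)*(z^2 + z - 2) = (z + 2)^2*(z - 1)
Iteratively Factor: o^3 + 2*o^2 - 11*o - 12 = (o - 3)*(o^2 + 5*o + 4) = (o - 3)*(o + 1)*(o + 4)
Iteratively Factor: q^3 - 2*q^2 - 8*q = (q + 2)*(q^2 - 4*q) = (q - 4)*(q + 2)*(q)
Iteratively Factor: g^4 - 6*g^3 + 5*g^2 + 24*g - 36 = (g - 2)*(g^3 - 4*g^2 - 3*g + 18) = (g - 3)*(g - 2)*(g^2 - g - 6) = (g - 3)*(g - 2)*(g + 2)*(g - 3)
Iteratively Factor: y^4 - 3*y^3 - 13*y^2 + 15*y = (y - 5)*(y^3 + 2*y^2 - 3*y) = (y - 5)*(y - 1)*(y^2 + 3*y) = (y - 5)*(y - 1)*(y + 3)*(y)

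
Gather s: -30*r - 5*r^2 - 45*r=-5*r^2 - 75*r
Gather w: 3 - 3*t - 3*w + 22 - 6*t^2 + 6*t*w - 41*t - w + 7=-6*t^2 - 44*t + w*(6*t - 4) + 32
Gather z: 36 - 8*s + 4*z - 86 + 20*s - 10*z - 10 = 12*s - 6*z - 60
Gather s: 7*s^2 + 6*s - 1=7*s^2 + 6*s - 1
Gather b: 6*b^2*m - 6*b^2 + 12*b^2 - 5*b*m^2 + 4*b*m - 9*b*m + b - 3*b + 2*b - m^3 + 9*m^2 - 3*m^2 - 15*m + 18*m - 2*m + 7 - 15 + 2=b^2*(6*m + 6) + b*(-5*m^2 - 5*m) - m^3 + 6*m^2 + m - 6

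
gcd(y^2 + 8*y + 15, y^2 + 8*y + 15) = y^2 + 8*y + 15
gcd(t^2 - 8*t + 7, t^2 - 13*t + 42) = t - 7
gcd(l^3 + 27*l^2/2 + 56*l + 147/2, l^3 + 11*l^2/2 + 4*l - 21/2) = l^2 + 13*l/2 + 21/2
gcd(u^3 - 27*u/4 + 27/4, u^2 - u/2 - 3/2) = u - 3/2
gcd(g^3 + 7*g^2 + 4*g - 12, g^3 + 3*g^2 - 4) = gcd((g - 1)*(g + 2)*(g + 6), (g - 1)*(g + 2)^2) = g^2 + g - 2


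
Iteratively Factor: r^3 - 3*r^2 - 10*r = (r)*(r^2 - 3*r - 10) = r*(r + 2)*(r - 5)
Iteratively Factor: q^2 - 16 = (q + 4)*(q - 4)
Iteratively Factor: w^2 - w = (w)*(w - 1)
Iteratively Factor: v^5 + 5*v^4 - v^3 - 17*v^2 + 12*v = (v + 3)*(v^4 + 2*v^3 - 7*v^2 + 4*v) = (v - 1)*(v + 3)*(v^3 + 3*v^2 - 4*v) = (v - 1)^2*(v + 3)*(v^2 + 4*v) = (v - 1)^2*(v + 3)*(v + 4)*(v)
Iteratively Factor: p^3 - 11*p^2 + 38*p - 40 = (p - 2)*(p^2 - 9*p + 20) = (p - 5)*(p - 2)*(p - 4)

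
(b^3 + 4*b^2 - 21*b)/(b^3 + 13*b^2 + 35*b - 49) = b*(b - 3)/(b^2 + 6*b - 7)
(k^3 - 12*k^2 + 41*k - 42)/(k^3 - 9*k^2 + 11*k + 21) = (k - 2)/(k + 1)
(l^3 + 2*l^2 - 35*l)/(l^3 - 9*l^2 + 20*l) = (l + 7)/(l - 4)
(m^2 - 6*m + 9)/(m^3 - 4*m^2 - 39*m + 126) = (m - 3)/(m^2 - m - 42)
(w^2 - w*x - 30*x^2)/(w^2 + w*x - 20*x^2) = (-w + 6*x)/(-w + 4*x)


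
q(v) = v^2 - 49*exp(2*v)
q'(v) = 2*v - 98*exp(2*v)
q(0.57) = -152.89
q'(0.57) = -305.28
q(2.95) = -17878.13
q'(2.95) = -35767.77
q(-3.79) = 14.34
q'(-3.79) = -7.63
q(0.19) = -71.62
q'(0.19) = -142.92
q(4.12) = -185670.50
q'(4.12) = -371366.71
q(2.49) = -7122.04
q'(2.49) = -14251.51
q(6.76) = -36463380.64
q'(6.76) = -72926839.16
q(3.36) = -40600.77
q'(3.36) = -81217.40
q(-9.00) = 81.00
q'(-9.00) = -18.00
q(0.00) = -49.00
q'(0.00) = -98.00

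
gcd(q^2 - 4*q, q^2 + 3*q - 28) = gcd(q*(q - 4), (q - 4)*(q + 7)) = q - 4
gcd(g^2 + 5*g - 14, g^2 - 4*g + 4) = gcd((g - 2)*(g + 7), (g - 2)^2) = g - 2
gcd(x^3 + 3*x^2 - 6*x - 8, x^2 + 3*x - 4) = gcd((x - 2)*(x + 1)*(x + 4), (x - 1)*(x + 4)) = x + 4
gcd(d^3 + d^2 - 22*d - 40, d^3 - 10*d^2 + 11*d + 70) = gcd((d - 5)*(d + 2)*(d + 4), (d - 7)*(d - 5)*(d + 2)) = d^2 - 3*d - 10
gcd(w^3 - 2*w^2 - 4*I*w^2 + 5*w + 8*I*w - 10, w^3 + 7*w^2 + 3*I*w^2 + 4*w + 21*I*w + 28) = 1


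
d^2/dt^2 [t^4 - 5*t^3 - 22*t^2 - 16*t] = 12*t^2 - 30*t - 44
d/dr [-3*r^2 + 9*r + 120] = 9 - 6*r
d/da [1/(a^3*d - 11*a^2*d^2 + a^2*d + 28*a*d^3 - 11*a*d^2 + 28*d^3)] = (-3*a^2 + 22*a*d - 2*a - 28*d^2 + 11*d)/(d*(a^3 - 11*a^2*d + a^2 + 28*a*d^2 - 11*a*d + 28*d^2)^2)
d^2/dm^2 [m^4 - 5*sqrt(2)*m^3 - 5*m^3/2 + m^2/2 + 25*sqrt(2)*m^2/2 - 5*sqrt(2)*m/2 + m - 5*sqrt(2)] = 12*m^2 - 30*sqrt(2)*m - 15*m + 1 + 25*sqrt(2)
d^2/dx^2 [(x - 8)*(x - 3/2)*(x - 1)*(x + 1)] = 12*x^2 - 57*x + 22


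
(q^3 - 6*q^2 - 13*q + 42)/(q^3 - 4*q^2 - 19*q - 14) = (q^2 + q - 6)/(q^2 + 3*q + 2)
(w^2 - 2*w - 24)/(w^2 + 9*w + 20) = (w - 6)/(w + 5)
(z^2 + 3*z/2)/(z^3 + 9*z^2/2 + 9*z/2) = 1/(z + 3)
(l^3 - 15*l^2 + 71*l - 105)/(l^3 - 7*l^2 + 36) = (l^2 - 12*l + 35)/(l^2 - 4*l - 12)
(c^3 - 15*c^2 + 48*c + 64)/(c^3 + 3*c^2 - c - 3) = (c^2 - 16*c + 64)/(c^2 + 2*c - 3)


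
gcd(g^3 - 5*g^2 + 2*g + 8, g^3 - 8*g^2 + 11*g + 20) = g^2 - 3*g - 4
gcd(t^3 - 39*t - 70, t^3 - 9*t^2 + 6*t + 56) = t^2 - 5*t - 14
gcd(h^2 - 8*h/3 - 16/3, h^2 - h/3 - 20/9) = h + 4/3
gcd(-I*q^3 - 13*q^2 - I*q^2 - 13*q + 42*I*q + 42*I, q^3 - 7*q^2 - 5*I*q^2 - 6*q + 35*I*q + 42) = 1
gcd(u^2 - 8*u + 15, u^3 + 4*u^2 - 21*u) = u - 3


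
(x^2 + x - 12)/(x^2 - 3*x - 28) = (x - 3)/(x - 7)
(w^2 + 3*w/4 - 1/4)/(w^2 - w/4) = (w + 1)/w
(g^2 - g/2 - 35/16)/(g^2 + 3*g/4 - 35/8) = (4*g + 5)/(2*(2*g + 5))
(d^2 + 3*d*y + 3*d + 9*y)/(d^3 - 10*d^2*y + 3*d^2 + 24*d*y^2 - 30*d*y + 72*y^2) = (d + 3*y)/(d^2 - 10*d*y + 24*y^2)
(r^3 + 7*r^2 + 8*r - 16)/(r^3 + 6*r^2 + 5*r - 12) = (r + 4)/(r + 3)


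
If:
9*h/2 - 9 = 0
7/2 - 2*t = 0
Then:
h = 2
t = 7/4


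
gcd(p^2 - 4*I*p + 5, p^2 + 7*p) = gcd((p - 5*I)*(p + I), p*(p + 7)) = 1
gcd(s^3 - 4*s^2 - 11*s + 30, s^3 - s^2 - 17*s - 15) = s^2 - 2*s - 15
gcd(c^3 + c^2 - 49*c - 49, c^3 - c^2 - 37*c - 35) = c^2 - 6*c - 7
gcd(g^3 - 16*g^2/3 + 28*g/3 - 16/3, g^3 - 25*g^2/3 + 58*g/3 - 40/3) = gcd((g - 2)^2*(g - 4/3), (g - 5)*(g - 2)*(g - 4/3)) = g^2 - 10*g/3 + 8/3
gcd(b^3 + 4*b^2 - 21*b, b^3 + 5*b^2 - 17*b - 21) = b^2 + 4*b - 21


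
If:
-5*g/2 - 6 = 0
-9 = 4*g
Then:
No Solution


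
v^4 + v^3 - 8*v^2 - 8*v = v*(v + 1)*(v - 2*sqrt(2))*(v + 2*sqrt(2))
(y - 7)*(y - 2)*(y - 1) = y^3 - 10*y^2 + 23*y - 14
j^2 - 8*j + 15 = (j - 5)*(j - 3)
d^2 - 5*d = d*(d - 5)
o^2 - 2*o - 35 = (o - 7)*(o + 5)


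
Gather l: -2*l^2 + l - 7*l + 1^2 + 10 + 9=-2*l^2 - 6*l + 20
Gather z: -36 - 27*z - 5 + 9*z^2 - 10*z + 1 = 9*z^2 - 37*z - 40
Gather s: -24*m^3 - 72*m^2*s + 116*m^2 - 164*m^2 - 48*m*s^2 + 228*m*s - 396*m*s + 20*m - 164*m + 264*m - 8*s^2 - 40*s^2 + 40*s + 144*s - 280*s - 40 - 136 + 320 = -24*m^3 - 48*m^2 + 120*m + s^2*(-48*m - 48) + s*(-72*m^2 - 168*m - 96) + 144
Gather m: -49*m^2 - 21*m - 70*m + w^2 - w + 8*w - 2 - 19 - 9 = -49*m^2 - 91*m + w^2 + 7*w - 30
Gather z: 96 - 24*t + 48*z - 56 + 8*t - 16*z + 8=-16*t + 32*z + 48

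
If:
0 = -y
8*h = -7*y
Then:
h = 0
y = 0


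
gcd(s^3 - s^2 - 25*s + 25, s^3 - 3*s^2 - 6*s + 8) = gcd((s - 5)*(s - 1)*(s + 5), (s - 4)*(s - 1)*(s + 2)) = s - 1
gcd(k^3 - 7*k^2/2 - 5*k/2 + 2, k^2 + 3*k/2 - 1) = k - 1/2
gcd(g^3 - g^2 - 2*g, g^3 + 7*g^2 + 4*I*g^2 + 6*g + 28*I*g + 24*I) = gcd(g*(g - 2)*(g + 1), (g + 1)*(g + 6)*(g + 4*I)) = g + 1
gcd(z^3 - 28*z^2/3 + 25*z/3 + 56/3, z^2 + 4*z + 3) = z + 1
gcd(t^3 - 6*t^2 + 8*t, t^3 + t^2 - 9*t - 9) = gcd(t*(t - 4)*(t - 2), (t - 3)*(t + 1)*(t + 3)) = 1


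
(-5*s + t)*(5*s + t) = -25*s^2 + t^2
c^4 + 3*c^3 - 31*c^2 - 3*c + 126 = (c - 3)^2*(c + 2)*(c + 7)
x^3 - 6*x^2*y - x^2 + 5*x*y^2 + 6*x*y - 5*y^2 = (x - 1)*(x - 5*y)*(x - y)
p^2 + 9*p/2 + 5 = (p + 2)*(p + 5/2)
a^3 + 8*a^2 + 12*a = a*(a + 2)*(a + 6)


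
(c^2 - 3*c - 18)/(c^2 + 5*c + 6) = (c - 6)/(c + 2)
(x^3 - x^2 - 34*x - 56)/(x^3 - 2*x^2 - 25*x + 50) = (x^3 - x^2 - 34*x - 56)/(x^3 - 2*x^2 - 25*x + 50)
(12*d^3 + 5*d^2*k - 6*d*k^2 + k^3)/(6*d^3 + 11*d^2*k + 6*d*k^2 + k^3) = (12*d^2 - 7*d*k + k^2)/(6*d^2 + 5*d*k + k^2)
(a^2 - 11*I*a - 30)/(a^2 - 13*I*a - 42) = (a - 5*I)/(a - 7*I)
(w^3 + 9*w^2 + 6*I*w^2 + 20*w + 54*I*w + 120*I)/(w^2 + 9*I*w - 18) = (w^2 + 9*w + 20)/(w + 3*I)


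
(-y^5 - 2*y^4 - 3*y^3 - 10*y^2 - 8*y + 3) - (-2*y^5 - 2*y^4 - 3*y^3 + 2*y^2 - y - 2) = y^5 - 12*y^2 - 7*y + 5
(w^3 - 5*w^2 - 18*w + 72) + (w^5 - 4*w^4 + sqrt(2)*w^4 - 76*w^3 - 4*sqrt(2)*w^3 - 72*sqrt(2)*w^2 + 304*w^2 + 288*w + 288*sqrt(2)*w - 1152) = w^5 - 4*w^4 + sqrt(2)*w^4 - 75*w^3 - 4*sqrt(2)*w^3 - 72*sqrt(2)*w^2 + 299*w^2 + 270*w + 288*sqrt(2)*w - 1080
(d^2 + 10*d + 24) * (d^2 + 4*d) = d^4 + 14*d^3 + 64*d^2 + 96*d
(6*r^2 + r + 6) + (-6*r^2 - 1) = r + 5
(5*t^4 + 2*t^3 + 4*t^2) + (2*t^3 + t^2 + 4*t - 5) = 5*t^4 + 4*t^3 + 5*t^2 + 4*t - 5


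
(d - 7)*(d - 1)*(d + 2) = d^3 - 6*d^2 - 9*d + 14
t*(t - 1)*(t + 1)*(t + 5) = t^4 + 5*t^3 - t^2 - 5*t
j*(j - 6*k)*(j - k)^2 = j^4 - 8*j^3*k + 13*j^2*k^2 - 6*j*k^3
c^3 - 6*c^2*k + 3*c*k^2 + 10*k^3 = (c - 5*k)*(c - 2*k)*(c + k)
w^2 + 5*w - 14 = (w - 2)*(w + 7)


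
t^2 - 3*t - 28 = (t - 7)*(t + 4)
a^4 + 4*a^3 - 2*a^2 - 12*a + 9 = (a - 1)^2*(a + 3)^2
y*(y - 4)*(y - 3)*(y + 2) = y^4 - 5*y^3 - 2*y^2 + 24*y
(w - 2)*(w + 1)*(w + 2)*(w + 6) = w^4 + 7*w^3 + 2*w^2 - 28*w - 24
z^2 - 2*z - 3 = (z - 3)*(z + 1)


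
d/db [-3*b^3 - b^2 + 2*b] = -9*b^2 - 2*b + 2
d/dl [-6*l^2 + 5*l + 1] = 5 - 12*l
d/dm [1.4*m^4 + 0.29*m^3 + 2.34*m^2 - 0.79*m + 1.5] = 5.6*m^3 + 0.87*m^2 + 4.68*m - 0.79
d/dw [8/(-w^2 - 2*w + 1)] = 16*(w + 1)/(w^2 + 2*w - 1)^2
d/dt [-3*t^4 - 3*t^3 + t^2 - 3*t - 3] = -12*t^3 - 9*t^2 + 2*t - 3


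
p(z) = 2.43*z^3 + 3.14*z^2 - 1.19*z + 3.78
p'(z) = 7.29*z^2 + 6.28*z - 1.19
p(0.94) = 7.45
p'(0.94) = 11.15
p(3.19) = 110.82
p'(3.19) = 93.03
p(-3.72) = -73.43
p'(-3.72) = 76.33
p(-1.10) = 5.65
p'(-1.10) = 0.72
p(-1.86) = 1.22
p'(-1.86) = 12.35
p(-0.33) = 4.43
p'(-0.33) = -2.47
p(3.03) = 96.60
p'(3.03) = 84.77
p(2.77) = 76.22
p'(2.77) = 72.14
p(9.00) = 2018.88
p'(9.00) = 645.82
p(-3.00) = -30.00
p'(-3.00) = 45.58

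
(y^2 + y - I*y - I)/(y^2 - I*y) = (y + 1)/y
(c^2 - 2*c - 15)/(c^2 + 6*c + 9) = (c - 5)/(c + 3)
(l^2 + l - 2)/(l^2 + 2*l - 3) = (l + 2)/(l + 3)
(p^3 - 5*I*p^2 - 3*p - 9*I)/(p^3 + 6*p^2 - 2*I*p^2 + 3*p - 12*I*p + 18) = (p - 3*I)/(p + 6)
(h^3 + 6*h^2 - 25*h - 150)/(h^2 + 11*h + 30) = h - 5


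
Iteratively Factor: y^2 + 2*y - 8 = (y + 4)*(y - 2)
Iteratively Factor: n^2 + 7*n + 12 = (n + 4)*(n + 3)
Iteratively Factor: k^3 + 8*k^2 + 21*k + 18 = (k + 3)*(k^2 + 5*k + 6) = (k + 3)^2*(k + 2)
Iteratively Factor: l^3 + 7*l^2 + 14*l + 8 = (l + 1)*(l^2 + 6*l + 8) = (l + 1)*(l + 2)*(l + 4)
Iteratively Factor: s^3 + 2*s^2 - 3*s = (s)*(s^2 + 2*s - 3) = s*(s - 1)*(s + 3)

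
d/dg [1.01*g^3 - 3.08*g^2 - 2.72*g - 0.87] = 3.03*g^2 - 6.16*g - 2.72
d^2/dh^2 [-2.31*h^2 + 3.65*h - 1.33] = -4.62000000000000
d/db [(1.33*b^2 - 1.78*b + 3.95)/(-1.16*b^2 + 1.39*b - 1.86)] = (-0.2161*b^2 + 4.2164*b - 2.1797)/(1.3456*b^4 - 3.2248*b^3 + 6.2473*b^2 - 5.1708*b + 3.4596)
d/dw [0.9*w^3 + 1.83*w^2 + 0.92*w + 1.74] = 2.7*w^2 + 3.66*w + 0.92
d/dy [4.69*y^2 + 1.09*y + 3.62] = 9.38*y + 1.09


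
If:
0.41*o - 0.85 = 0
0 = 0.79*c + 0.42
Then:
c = -0.53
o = 2.07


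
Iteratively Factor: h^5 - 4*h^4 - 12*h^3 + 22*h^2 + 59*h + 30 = (h + 2)*(h^4 - 6*h^3 + 22*h + 15) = (h - 3)*(h + 2)*(h^3 - 3*h^2 - 9*h - 5) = (h - 3)*(h + 1)*(h + 2)*(h^2 - 4*h - 5) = (h - 5)*(h - 3)*(h + 1)*(h + 2)*(h + 1)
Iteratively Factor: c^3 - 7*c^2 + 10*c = (c)*(c^2 - 7*c + 10) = c*(c - 5)*(c - 2)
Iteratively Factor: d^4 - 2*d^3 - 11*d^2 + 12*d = (d)*(d^3 - 2*d^2 - 11*d + 12) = d*(d - 4)*(d^2 + 2*d - 3) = d*(d - 4)*(d - 1)*(d + 3)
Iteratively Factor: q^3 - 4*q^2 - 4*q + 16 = (q - 4)*(q^2 - 4) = (q - 4)*(q + 2)*(q - 2)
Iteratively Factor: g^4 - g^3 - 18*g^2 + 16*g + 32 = (g + 1)*(g^3 - 2*g^2 - 16*g + 32) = (g + 1)*(g + 4)*(g^2 - 6*g + 8) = (g - 4)*(g + 1)*(g + 4)*(g - 2)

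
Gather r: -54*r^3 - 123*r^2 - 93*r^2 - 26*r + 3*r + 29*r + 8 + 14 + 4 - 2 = -54*r^3 - 216*r^2 + 6*r + 24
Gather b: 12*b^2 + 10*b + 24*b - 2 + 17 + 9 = 12*b^2 + 34*b + 24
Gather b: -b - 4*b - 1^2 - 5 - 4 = -5*b - 10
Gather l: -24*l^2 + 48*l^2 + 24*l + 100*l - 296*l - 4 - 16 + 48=24*l^2 - 172*l + 28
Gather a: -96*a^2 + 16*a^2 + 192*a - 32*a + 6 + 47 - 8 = -80*a^2 + 160*a + 45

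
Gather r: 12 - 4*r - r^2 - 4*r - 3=-r^2 - 8*r + 9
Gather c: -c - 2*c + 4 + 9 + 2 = 15 - 3*c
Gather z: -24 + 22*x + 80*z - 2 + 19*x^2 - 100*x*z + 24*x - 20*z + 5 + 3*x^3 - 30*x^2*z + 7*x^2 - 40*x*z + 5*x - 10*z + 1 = 3*x^3 + 26*x^2 + 51*x + z*(-30*x^2 - 140*x + 50) - 20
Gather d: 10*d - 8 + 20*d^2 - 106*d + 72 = 20*d^2 - 96*d + 64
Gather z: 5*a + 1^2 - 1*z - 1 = 5*a - z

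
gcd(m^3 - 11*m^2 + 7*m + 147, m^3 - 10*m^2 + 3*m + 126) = m^2 - 4*m - 21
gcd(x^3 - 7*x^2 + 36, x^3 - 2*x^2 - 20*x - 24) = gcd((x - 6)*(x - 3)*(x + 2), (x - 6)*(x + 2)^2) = x^2 - 4*x - 12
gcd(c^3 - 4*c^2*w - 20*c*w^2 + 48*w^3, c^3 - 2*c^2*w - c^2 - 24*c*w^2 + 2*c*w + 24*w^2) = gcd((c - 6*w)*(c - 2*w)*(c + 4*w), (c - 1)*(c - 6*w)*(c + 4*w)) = -c^2 + 2*c*w + 24*w^2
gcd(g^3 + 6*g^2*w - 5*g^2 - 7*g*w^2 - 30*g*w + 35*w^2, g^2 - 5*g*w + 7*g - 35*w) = 1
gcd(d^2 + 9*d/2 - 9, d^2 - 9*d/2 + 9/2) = d - 3/2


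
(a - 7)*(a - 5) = a^2 - 12*a + 35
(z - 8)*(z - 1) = z^2 - 9*z + 8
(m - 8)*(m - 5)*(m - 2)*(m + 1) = m^4 - 14*m^3 + 51*m^2 - 14*m - 80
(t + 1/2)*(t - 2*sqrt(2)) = t^2 - 2*sqrt(2)*t + t/2 - sqrt(2)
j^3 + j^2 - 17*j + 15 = (j - 3)*(j - 1)*(j + 5)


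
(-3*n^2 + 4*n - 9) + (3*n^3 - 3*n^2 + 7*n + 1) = 3*n^3 - 6*n^2 + 11*n - 8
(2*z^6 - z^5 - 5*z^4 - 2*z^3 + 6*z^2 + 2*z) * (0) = 0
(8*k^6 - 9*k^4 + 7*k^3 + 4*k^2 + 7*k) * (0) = 0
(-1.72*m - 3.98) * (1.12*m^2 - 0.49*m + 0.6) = -1.9264*m^3 - 3.6148*m^2 + 0.9182*m - 2.388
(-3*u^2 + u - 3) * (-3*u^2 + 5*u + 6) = 9*u^4 - 18*u^3 - 4*u^2 - 9*u - 18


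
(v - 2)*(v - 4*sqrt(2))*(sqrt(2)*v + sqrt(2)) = sqrt(2)*v^3 - 8*v^2 - sqrt(2)*v^2 - 2*sqrt(2)*v + 8*v + 16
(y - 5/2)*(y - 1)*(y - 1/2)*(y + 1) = y^4 - 3*y^3 + y^2/4 + 3*y - 5/4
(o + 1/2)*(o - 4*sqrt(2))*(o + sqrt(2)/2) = o^3 - 7*sqrt(2)*o^2/2 + o^2/2 - 4*o - 7*sqrt(2)*o/4 - 2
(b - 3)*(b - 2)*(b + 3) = b^3 - 2*b^2 - 9*b + 18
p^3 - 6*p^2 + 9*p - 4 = (p - 4)*(p - 1)^2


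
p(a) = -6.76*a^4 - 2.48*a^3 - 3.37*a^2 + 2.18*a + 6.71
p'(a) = -27.04*a^3 - 7.44*a^2 - 6.74*a + 2.18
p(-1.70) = -51.01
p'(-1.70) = 124.98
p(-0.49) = 4.73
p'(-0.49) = 6.88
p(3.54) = -1199.42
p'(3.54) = -1314.46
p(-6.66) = -12724.43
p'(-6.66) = 7704.90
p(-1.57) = -36.49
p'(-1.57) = 99.06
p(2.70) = -420.04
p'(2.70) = -602.48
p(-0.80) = 1.31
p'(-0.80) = 16.65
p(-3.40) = -845.55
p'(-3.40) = 1001.87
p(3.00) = -631.60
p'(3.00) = -815.08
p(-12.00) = -136394.65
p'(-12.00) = 45736.82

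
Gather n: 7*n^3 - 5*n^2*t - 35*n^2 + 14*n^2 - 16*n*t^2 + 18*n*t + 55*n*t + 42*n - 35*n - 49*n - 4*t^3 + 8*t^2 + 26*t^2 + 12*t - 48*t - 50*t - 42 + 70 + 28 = 7*n^3 + n^2*(-5*t - 21) + n*(-16*t^2 + 73*t - 42) - 4*t^3 + 34*t^2 - 86*t + 56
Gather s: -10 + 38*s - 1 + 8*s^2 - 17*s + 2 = 8*s^2 + 21*s - 9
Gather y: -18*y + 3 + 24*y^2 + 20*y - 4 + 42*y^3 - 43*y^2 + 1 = 42*y^3 - 19*y^2 + 2*y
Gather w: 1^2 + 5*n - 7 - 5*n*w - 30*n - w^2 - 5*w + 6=-25*n - w^2 + w*(-5*n - 5)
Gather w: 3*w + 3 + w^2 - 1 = w^2 + 3*w + 2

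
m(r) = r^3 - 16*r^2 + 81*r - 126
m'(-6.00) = 381.00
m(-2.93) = -525.84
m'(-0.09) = 83.90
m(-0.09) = -133.42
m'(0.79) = 57.59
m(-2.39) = -424.64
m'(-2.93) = 200.51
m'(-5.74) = 363.52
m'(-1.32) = 128.47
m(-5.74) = -1307.22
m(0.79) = -71.50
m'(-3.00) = 204.00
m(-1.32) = -263.10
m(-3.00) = -540.00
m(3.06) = 0.70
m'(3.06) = 11.17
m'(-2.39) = 174.62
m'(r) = 3*r^2 - 32*r + 81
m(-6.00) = -1404.00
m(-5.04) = -1068.69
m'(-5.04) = 318.48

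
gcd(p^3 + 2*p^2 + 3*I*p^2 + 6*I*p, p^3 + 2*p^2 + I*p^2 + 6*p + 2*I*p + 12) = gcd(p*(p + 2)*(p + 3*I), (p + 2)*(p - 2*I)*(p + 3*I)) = p^2 + p*(2 + 3*I) + 6*I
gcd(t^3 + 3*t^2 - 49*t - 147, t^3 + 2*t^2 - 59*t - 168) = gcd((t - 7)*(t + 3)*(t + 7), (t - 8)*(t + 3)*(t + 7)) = t^2 + 10*t + 21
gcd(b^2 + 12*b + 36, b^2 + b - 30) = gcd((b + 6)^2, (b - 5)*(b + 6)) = b + 6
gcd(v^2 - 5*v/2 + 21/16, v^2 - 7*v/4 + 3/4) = v - 3/4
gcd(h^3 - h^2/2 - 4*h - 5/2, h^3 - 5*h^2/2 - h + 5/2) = h^2 - 3*h/2 - 5/2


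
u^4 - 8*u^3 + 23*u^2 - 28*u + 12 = (u - 3)*(u - 2)^2*(u - 1)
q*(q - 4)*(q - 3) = q^3 - 7*q^2 + 12*q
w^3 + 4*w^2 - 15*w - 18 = (w - 3)*(w + 1)*(w + 6)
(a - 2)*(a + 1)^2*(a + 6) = a^4 + 6*a^3 - 3*a^2 - 20*a - 12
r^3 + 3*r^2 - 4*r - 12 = (r - 2)*(r + 2)*(r + 3)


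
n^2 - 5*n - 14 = (n - 7)*(n + 2)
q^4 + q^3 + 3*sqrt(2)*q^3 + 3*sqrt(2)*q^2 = q^2*(q + 1)*(q + 3*sqrt(2))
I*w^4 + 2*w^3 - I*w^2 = w^2*(w - I)*(I*w + 1)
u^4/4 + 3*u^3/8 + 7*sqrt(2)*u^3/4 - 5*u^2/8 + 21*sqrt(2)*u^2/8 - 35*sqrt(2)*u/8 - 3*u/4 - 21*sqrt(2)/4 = (u/2 + 1/2)*(u/2 + 1)*(u - 3/2)*(u + 7*sqrt(2))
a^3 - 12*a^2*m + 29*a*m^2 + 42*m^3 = (a - 7*m)*(a - 6*m)*(a + m)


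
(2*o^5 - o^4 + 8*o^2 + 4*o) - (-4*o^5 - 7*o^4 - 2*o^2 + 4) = 6*o^5 + 6*o^4 + 10*o^2 + 4*o - 4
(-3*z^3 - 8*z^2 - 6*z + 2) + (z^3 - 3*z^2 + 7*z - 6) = -2*z^3 - 11*z^2 + z - 4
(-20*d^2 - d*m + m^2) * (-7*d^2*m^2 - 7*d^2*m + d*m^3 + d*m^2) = 140*d^4*m^2 + 140*d^4*m - 13*d^3*m^3 - 13*d^3*m^2 - 8*d^2*m^4 - 8*d^2*m^3 + d*m^5 + d*m^4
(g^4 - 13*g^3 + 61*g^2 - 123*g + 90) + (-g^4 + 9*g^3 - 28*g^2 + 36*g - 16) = -4*g^3 + 33*g^2 - 87*g + 74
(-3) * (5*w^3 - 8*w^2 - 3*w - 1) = -15*w^3 + 24*w^2 + 9*w + 3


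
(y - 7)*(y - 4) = y^2 - 11*y + 28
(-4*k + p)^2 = 16*k^2 - 8*k*p + p^2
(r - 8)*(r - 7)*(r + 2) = r^3 - 13*r^2 + 26*r + 112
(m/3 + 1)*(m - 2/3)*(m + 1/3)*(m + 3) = m^4/3 + 17*m^3/9 + 61*m^2/27 - 13*m/9 - 2/3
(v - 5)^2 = v^2 - 10*v + 25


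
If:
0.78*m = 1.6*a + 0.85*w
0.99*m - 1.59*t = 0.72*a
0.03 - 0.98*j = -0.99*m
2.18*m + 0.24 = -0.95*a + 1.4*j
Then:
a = -0.331032478384073*w - 0.0782096926542178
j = 0.414893451386222*w - 0.131454936112351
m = 0.410702608442927*w - 0.160430138777883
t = 0.405621991694988*w - 0.0644747538862057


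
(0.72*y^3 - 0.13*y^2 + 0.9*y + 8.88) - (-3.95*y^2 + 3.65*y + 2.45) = 0.72*y^3 + 3.82*y^2 - 2.75*y + 6.43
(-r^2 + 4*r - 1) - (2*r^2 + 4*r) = -3*r^2 - 1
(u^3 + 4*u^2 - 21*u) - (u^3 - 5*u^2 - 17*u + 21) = 9*u^2 - 4*u - 21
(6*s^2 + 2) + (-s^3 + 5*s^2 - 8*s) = -s^3 + 11*s^2 - 8*s + 2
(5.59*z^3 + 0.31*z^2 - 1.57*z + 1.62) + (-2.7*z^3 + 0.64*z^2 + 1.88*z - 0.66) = 2.89*z^3 + 0.95*z^2 + 0.31*z + 0.96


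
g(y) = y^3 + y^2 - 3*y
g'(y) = 3*y^2 + 2*y - 3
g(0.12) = -0.34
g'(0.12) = -2.72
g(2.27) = 10.04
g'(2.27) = 17.00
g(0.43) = -1.03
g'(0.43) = -1.59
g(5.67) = 197.42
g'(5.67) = 104.79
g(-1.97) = 2.15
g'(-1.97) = 4.70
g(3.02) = 27.60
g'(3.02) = 30.40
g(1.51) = 1.19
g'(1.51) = 6.86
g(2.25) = 9.70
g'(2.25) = 16.69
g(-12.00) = -1548.00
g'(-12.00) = 405.00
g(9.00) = 783.00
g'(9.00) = 258.00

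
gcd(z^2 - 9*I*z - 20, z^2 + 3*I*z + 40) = z - 5*I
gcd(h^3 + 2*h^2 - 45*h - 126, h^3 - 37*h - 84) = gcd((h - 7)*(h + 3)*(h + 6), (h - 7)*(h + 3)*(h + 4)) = h^2 - 4*h - 21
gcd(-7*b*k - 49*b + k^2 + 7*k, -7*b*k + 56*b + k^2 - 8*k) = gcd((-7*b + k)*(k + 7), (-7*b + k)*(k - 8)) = 7*b - k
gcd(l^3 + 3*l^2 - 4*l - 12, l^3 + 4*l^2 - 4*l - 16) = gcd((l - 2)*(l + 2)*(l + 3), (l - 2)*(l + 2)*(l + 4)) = l^2 - 4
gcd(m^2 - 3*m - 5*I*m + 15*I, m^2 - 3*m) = m - 3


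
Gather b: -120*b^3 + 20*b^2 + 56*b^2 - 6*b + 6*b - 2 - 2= -120*b^3 + 76*b^2 - 4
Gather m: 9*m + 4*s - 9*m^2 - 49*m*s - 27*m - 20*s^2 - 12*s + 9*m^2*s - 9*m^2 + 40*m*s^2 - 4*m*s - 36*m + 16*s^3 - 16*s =m^2*(9*s - 18) + m*(40*s^2 - 53*s - 54) + 16*s^3 - 20*s^2 - 24*s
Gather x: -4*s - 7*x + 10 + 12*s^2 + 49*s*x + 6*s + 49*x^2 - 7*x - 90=12*s^2 + 2*s + 49*x^2 + x*(49*s - 14) - 80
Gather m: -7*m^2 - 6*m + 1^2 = -7*m^2 - 6*m + 1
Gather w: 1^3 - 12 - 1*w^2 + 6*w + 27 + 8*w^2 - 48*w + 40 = 7*w^2 - 42*w + 56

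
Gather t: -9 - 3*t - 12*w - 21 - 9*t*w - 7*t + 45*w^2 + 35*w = t*(-9*w - 10) + 45*w^2 + 23*w - 30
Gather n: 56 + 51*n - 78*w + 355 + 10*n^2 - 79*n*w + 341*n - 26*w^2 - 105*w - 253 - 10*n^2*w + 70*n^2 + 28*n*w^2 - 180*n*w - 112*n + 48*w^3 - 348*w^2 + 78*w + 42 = n^2*(80 - 10*w) + n*(28*w^2 - 259*w + 280) + 48*w^3 - 374*w^2 - 105*w + 200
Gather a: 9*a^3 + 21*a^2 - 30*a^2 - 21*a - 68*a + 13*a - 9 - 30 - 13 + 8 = 9*a^3 - 9*a^2 - 76*a - 44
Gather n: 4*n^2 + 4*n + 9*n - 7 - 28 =4*n^2 + 13*n - 35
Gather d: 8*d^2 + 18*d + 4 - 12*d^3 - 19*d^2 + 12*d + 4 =-12*d^3 - 11*d^2 + 30*d + 8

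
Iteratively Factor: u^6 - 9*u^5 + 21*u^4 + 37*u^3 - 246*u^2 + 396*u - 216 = (u - 2)*(u^5 - 7*u^4 + 7*u^3 + 51*u^2 - 144*u + 108) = (u - 2)^2*(u^4 - 5*u^3 - 3*u^2 + 45*u - 54) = (u - 3)*(u - 2)^2*(u^3 - 2*u^2 - 9*u + 18) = (u - 3)^2*(u - 2)^2*(u^2 + u - 6) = (u - 3)^2*(u - 2)^2*(u + 3)*(u - 2)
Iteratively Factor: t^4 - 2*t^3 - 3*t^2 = (t)*(t^3 - 2*t^2 - 3*t) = t*(t - 3)*(t^2 + t) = t*(t - 3)*(t + 1)*(t)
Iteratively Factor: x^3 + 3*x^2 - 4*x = (x - 1)*(x^2 + 4*x) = (x - 1)*(x + 4)*(x)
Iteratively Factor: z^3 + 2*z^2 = (z)*(z^2 + 2*z) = z*(z + 2)*(z)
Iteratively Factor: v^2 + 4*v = (v + 4)*(v)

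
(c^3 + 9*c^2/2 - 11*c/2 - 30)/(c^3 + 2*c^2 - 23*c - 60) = (c - 5/2)/(c - 5)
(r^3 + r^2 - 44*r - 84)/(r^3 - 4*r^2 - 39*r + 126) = (r + 2)/(r - 3)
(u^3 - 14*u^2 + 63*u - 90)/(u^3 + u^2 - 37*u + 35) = (u^2 - 9*u + 18)/(u^2 + 6*u - 7)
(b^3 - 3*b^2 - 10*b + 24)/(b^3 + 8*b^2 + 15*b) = (b^2 - 6*b + 8)/(b*(b + 5))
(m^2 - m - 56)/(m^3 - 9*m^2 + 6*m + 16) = (m + 7)/(m^2 - m - 2)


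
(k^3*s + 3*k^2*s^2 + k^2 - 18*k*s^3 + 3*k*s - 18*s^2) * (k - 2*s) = k^4*s + k^3*s^2 + k^3 - 24*k^2*s^3 + k^2*s + 36*k*s^4 - 24*k*s^2 + 36*s^3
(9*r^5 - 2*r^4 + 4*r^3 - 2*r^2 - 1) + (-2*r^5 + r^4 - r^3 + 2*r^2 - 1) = 7*r^5 - r^4 + 3*r^3 - 2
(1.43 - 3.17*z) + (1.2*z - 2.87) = -1.97*z - 1.44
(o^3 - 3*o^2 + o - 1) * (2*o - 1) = 2*o^4 - 7*o^3 + 5*o^2 - 3*o + 1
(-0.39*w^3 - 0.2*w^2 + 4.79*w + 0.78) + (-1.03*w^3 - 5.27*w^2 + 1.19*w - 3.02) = -1.42*w^3 - 5.47*w^2 + 5.98*w - 2.24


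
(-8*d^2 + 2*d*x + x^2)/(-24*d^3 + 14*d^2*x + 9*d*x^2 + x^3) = (-2*d + x)/(-6*d^2 + 5*d*x + x^2)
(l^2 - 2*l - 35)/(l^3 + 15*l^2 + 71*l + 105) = (l - 7)/(l^2 + 10*l + 21)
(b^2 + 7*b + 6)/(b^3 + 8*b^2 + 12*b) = (b + 1)/(b*(b + 2))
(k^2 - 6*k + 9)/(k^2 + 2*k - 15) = (k - 3)/(k + 5)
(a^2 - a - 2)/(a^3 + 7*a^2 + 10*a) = (a^2 - a - 2)/(a*(a^2 + 7*a + 10))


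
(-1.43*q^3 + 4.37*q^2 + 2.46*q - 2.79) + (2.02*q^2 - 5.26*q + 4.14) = -1.43*q^3 + 6.39*q^2 - 2.8*q + 1.35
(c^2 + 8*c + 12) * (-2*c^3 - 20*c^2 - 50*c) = -2*c^5 - 36*c^4 - 234*c^3 - 640*c^2 - 600*c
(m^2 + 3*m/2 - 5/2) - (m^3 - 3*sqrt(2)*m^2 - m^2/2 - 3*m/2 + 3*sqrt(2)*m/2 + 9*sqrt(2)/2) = -m^3 + 3*m^2/2 + 3*sqrt(2)*m^2 - 3*sqrt(2)*m/2 + 3*m - 9*sqrt(2)/2 - 5/2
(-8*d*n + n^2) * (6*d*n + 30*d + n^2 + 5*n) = -48*d^2*n^2 - 240*d^2*n - 2*d*n^3 - 10*d*n^2 + n^4 + 5*n^3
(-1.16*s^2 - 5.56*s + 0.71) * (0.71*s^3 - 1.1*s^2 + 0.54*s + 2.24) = -0.8236*s^5 - 2.6716*s^4 + 5.9937*s^3 - 6.3818*s^2 - 12.071*s + 1.5904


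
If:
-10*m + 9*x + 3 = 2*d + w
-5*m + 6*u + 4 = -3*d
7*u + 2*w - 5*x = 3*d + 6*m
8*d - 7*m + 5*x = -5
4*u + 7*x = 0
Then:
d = -5167/13111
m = 4457/13111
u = -349/1873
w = 2523/1873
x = 1396/13111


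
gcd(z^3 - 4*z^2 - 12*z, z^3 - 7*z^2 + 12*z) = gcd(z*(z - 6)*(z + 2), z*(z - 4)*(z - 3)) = z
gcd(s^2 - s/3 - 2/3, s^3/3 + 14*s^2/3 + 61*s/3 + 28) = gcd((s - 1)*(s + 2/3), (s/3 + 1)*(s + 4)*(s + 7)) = 1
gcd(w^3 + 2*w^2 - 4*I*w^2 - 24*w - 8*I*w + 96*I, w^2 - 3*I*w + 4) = w - 4*I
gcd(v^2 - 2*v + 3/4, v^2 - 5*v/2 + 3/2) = v - 3/2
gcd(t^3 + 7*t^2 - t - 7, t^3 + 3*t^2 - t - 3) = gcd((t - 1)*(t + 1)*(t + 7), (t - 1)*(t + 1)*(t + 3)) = t^2 - 1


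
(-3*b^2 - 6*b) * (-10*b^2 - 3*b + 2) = 30*b^4 + 69*b^3 + 12*b^2 - 12*b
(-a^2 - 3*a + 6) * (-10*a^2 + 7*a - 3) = 10*a^4 + 23*a^3 - 78*a^2 + 51*a - 18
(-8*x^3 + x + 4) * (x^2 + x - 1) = -8*x^5 - 8*x^4 + 9*x^3 + 5*x^2 + 3*x - 4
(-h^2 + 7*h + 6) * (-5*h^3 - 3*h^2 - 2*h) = 5*h^5 - 32*h^4 - 49*h^3 - 32*h^2 - 12*h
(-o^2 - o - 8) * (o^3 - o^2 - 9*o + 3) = -o^5 + 2*o^3 + 14*o^2 + 69*o - 24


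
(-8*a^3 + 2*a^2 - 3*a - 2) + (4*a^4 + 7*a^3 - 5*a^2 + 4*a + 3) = 4*a^4 - a^3 - 3*a^2 + a + 1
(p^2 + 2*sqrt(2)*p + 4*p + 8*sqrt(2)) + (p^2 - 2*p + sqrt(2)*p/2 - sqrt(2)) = 2*p^2 + 2*p + 5*sqrt(2)*p/2 + 7*sqrt(2)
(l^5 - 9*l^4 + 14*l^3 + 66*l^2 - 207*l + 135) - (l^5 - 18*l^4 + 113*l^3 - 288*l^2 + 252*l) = 9*l^4 - 99*l^3 + 354*l^2 - 459*l + 135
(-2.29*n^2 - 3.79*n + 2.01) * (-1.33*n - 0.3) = 3.0457*n^3 + 5.7277*n^2 - 1.5363*n - 0.603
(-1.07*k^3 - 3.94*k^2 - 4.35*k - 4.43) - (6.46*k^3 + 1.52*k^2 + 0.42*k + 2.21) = -7.53*k^3 - 5.46*k^2 - 4.77*k - 6.64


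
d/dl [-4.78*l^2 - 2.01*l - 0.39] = -9.56*l - 2.01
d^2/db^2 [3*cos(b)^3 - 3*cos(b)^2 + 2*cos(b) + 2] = -17*cos(b)/4 + 6*cos(2*b) - 27*cos(3*b)/4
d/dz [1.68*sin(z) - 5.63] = 1.68*cos(z)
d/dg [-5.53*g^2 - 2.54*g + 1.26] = -11.06*g - 2.54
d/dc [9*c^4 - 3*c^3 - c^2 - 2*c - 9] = 36*c^3 - 9*c^2 - 2*c - 2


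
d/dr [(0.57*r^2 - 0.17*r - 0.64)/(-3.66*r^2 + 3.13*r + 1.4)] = (1.1619*r^2 - 3.0888*r + 1.7652)/(13.3956*r^4 - 22.9116*r^3 - 0.4511*r^2 + 8.764*r + 1.96)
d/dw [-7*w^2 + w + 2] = 1 - 14*w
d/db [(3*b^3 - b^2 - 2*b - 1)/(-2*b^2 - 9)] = (-6*b^4 - 85*b^2 + 14*b + 18)/(4*b^4 + 36*b^2 + 81)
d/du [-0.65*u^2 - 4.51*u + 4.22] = -1.3*u - 4.51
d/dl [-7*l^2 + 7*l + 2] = 7 - 14*l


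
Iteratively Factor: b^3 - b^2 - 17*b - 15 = (b - 5)*(b^2 + 4*b + 3) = (b - 5)*(b + 3)*(b + 1)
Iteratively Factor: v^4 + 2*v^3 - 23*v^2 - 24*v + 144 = (v - 3)*(v^3 + 5*v^2 - 8*v - 48) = (v - 3)*(v + 4)*(v^2 + v - 12) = (v - 3)*(v + 4)^2*(v - 3)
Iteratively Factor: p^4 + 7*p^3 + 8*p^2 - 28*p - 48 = (p + 2)*(p^3 + 5*p^2 - 2*p - 24) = (p + 2)*(p + 4)*(p^2 + p - 6) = (p + 2)*(p + 3)*(p + 4)*(p - 2)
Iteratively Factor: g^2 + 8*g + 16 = (g + 4)*(g + 4)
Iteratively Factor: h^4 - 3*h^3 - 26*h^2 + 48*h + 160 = (h + 2)*(h^3 - 5*h^2 - 16*h + 80) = (h - 4)*(h + 2)*(h^2 - h - 20) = (h - 4)*(h + 2)*(h + 4)*(h - 5)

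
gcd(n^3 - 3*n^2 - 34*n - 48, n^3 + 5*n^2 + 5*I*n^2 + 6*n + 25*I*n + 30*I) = n^2 + 5*n + 6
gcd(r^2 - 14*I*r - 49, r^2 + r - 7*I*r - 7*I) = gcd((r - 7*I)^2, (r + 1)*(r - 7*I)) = r - 7*I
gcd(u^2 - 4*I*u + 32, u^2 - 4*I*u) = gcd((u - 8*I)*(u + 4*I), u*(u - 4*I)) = 1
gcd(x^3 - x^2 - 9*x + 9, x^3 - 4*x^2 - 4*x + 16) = 1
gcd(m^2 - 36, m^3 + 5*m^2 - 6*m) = m + 6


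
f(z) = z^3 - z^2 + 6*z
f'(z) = 3*z^2 - 2*z + 6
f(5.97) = 212.96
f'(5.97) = 100.98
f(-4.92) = -172.82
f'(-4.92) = 88.46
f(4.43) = 93.89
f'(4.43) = 56.01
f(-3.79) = -91.54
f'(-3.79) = 56.67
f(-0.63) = -4.43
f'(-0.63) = 8.45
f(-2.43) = -34.83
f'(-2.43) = 28.57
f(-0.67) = -4.77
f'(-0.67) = 8.69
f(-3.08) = -57.18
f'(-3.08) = 40.62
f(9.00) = 702.00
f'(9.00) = 231.00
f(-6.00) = -288.00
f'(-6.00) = 126.00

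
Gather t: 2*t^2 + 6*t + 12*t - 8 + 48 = 2*t^2 + 18*t + 40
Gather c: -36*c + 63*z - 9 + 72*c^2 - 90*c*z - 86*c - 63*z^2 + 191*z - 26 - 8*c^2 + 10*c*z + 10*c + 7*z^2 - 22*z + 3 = 64*c^2 + c*(-80*z - 112) - 56*z^2 + 232*z - 32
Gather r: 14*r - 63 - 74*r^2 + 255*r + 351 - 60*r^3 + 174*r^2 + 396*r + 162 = -60*r^3 + 100*r^2 + 665*r + 450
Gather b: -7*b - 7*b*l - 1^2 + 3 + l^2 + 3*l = b*(-7*l - 7) + l^2 + 3*l + 2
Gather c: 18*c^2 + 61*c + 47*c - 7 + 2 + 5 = 18*c^2 + 108*c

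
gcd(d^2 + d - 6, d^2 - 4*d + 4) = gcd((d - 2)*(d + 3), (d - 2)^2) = d - 2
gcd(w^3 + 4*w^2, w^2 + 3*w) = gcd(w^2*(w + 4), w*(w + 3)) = w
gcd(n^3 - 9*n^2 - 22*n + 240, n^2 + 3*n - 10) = n + 5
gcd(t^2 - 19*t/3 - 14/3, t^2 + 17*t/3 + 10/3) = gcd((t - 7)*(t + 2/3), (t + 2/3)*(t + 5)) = t + 2/3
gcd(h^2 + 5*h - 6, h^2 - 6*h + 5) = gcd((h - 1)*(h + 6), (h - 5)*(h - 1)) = h - 1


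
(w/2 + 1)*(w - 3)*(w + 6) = w^3/2 + 5*w^2/2 - 6*w - 18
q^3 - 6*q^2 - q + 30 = (q - 5)*(q - 3)*(q + 2)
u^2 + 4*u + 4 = (u + 2)^2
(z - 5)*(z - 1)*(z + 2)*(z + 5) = z^4 + z^3 - 27*z^2 - 25*z + 50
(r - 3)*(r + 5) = r^2 + 2*r - 15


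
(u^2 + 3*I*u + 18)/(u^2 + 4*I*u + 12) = (u - 3*I)/(u - 2*I)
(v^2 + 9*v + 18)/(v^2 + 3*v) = (v + 6)/v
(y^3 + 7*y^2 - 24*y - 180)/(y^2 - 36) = (y^2 + y - 30)/(y - 6)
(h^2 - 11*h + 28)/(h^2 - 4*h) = (h - 7)/h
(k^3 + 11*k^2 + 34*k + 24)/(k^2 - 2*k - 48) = (k^2 + 5*k + 4)/(k - 8)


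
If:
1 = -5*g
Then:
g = -1/5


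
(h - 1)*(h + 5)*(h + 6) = h^3 + 10*h^2 + 19*h - 30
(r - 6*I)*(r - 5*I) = r^2 - 11*I*r - 30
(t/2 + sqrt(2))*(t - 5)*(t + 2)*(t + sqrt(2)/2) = t^4/2 - 3*t^3/2 + 5*sqrt(2)*t^3/4 - 15*sqrt(2)*t^2/4 - 4*t^2 - 25*sqrt(2)*t/2 - 3*t - 10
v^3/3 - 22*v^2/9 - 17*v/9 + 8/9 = (v/3 + 1/3)*(v - 8)*(v - 1/3)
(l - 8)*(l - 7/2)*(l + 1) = l^3 - 21*l^2/2 + 33*l/2 + 28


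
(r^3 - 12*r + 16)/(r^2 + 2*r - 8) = r - 2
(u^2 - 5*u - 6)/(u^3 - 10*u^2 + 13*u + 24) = (u - 6)/(u^2 - 11*u + 24)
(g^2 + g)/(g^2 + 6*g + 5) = g/(g + 5)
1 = 1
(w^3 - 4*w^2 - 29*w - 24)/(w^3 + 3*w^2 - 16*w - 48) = (w^2 - 7*w - 8)/(w^2 - 16)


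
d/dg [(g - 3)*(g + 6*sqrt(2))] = 2*g - 3 + 6*sqrt(2)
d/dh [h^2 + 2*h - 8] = 2*h + 2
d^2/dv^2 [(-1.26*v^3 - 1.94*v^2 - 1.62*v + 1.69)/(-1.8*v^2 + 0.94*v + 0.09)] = (7.105427357601e-15*v^5 + 19.697472*v^3 - 30.328344*v^2 + 18.792756*v - 3.776804)/(5.832*v^6 - 9.1368*v^5 + 3.89664*v^4 + 0.0830960000000003*v^3 - 0.194832*v^2 - 0.022842*v - 0.000729)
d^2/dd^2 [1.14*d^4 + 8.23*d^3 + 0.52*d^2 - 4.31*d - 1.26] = 13.68*d^2 + 49.38*d + 1.04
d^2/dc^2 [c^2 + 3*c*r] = 2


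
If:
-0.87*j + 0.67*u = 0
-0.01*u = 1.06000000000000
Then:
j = -81.63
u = -106.00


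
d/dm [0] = 0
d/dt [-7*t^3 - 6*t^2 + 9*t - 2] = -21*t^2 - 12*t + 9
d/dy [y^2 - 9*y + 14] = 2*y - 9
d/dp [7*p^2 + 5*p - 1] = 14*p + 5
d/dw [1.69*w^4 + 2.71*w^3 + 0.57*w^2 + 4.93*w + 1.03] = 6.76*w^3 + 8.13*w^2 + 1.14*w + 4.93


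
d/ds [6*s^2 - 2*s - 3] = 12*s - 2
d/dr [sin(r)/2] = cos(r)/2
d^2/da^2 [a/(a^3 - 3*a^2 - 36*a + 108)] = 6*(3*a*(-a^2 + 2*a + 12)^2 + (-a^2 - a*(a - 1) + 2*a + 12)*(a^3 - 3*a^2 - 36*a + 108))/(a^3 - 3*a^2 - 36*a + 108)^3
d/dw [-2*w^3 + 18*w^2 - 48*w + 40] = -6*w^2 + 36*w - 48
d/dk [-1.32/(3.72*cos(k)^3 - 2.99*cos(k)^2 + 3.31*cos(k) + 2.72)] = (-14.7312*cos(k)^2 + 7.8936*cos(k) - 4.3692)*sin(k)/(3.72*cos(k)^3 - 2.99*cos(k)^2 + 3.31*cos(k) + 2.72)^2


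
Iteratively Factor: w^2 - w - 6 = (w + 2)*(w - 3)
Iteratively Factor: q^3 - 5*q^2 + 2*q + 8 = (q + 1)*(q^2 - 6*q + 8) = (q - 2)*(q + 1)*(q - 4)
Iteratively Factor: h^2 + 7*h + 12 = (h + 3)*(h + 4)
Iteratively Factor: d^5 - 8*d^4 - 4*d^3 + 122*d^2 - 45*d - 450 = (d - 5)*(d^4 - 3*d^3 - 19*d^2 + 27*d + 90) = (d - 5)*(d - 3)*(d^3 - 19*d - 30) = (d - 5)^2*(d - 3)*(d^2 + 5*d + 6) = (d - 5)^2*(d - 3)*(d + 3)*(d + 2)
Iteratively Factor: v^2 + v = (v + 1)*(v)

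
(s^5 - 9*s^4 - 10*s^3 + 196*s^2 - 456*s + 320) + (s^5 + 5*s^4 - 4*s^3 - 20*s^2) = 2*s^5 - 4*s^4 - 14*s^3 + 176*s^2 - 456*s + 320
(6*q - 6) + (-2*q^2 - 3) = -2*q^2 + 6*q - 9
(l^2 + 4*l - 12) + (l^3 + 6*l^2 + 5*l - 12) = l^3 + 7*l^2 + 9*l - 24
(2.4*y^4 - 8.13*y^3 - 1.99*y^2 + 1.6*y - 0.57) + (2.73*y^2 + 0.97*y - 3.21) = 2.4*y^4 - 8.13*y^3 + 0.74*y^2 + 2.57*y - 3.78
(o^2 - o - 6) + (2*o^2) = 3*o^2 - o - 6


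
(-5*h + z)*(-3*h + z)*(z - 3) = 15*h^2*z - 45*h^2 - 8*h*z^2 + 24*h*z + z^3 - 3*z^2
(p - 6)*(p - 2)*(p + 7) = p^3 - p^2 - 44*p + 84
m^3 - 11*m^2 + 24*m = m*(m - 8)*(m - 3)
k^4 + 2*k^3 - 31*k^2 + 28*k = k*(k - 4)*(k - 1)*(k + 7)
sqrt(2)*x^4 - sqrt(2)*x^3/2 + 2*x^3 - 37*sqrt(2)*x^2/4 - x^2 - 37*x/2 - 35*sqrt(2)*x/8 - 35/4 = (x - 7/2)*(x + 5/2)*(x + sqrt(2))*(sqrt(2)*x + sqrt(2)/2)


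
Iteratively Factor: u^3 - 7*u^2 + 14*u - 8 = (u - 1)*(u^2 - 6*u + 8) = (u - 4)*(u - 1)*(u - 2)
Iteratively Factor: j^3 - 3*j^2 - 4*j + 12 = (j - 2)*(j^2 - j - 6) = (j - 3)*(j - 2)*(j + 2)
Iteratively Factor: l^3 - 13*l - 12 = (l + 1)*(l^2 - l - 12) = (l - 4)*(l + 1)*(l + 3)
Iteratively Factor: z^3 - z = (z - 1)*(z^2 + z) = (z - 1)*(z + 1)*(z)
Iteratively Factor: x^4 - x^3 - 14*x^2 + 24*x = (x)*(x^3 - x^2 - 14*x + 24) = x*(x - 3)*(x^2 + 2*x - 8) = x*(x - 3)*(x - 2)*(x + 4)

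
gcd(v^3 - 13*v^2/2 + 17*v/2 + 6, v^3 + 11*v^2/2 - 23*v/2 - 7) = v + 1/2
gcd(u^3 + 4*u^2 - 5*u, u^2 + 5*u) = u^2 + 5*u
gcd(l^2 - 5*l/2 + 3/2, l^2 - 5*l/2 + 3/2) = l^2 - 5*l/2 + 3/2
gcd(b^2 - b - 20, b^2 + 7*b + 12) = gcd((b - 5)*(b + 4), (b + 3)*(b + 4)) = b + 4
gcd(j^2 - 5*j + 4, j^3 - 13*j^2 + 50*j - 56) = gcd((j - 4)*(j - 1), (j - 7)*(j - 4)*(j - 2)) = j - 4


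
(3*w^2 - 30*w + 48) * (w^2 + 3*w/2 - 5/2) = 3*w^4 - 51*w^3/2 - 9*w^2/2 + 147*w - 120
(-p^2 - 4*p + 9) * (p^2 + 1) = -p^4 - 4*p^3 + 8*p^2 - 4*p + 9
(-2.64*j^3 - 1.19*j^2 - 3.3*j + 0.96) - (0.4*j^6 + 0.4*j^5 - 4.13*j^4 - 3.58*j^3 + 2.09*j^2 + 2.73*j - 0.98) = -0.4*j^6 - 0.4*j^5 + 4.13*j^4 + 0.94*j^3 - 3.28*j^2 - 6.03*j + 1.94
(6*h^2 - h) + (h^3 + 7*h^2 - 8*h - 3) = h^3 + 13*h^2 - 9*h - 3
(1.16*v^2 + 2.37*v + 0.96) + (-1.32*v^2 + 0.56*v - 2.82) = -0.16*v^2 + 2.93*v - 1.86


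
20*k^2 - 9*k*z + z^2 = (-5*k + z)*(-4*k + z)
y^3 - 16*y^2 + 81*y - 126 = (y - 7)*(y - 6)*(y - 3)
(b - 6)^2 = b^2 - 12*b + 36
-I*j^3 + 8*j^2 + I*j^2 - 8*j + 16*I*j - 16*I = (j + 4*I)^2*(-I*j + I)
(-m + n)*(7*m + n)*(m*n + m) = -7*m^3*n - 7*m^3 + 6*m^2*n^2 + 6*m^2*n + m*n^3 + m*n^2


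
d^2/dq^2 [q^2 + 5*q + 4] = 2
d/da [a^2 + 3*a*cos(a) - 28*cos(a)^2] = -3*a*sin(a) + 2*a + 28*sin(2*a) + 3*cos(a)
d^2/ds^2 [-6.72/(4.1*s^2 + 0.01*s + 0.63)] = (225.9264*s^2 + 0.55104*s - 6.72*(8.2*s + 0.01)*(16.4*s + 0.02) + 34.71552)/(4.1*s^2 + 0.01*s + 0.63)^3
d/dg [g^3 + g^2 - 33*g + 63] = 3*g^2 + 2*g - 33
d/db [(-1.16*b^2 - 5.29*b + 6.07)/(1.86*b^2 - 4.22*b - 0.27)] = (14.7346*b^2 - 21.954*b + 27.0437)/(3.4596*b^4 - 15.6984*b^3 + 16.804*b^2 + 2.2788*b + 0.0729)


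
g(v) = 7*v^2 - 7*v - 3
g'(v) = 14*v - 7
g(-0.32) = -0.04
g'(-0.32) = -11.48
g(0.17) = -3.99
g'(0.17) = -4.62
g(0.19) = -4.08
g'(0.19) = -4.34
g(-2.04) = 40.41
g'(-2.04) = -35.56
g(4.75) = 121.69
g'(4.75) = 59.50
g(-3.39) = 101.17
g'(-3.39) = -54.46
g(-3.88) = 129.54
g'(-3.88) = -61.32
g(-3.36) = 99.55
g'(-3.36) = -54.04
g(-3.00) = 81.00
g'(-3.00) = -49.00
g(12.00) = 921.00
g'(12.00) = 161.00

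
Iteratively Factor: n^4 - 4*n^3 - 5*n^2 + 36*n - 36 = (n - 2)*(n^3 - 2*n^2 - 9*n + 18) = (n - 2)^2*(n^2 - 9) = (n - 3)*(n - 2)^2*(n + 3)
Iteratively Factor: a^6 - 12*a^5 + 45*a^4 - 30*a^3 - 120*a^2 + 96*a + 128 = (a - 4)*(a^5 - 8*a^4 + 13*a^3 + 22*a^2 - 32*a - 32) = (a - 4)^2*(a^4 - 4*a^3 - 3*a^2 + 10*a + 8) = (a - 4)^2*(a - 2)*(a^3 - 2*a^2 - 7*a - 4) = (a - 4)^3*(a - 2)*(a^2 + 2*a + 1) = (a - 4)^3*(a - 2)*(a + 1)*(a + 1)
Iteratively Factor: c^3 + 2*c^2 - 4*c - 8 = (c - 2)*(c^2 + 4*c + 4) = (c - 2)*(c + 2)*(c + 2)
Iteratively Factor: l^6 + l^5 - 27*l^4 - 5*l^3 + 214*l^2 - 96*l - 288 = (l - 2)*(l^5 + 3*l^4 - 21*l^3 - 47*l^2 + 120*l + 144) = (l - 3)*(l - 2)*(l^4 + 6*l^3 - 3*l^2 - 56*l - 48) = (l - 3)*(l - 2)*(l + 4)*(l^3 + 2*l^2 - 11*l - 12) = (l - 3)^2*(l - 2)*(l + 4)*(l^2 + 5*l + 4) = (l - 3)^2*(l - 2)*(l + 1)*(l + 4)*(l + 4)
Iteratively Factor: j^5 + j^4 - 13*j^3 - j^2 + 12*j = (j - 3)*(j^4 + 4*j^3 - j^2 - 4*j) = (j - 3)*(j - 1)*(j^3 + 5*j^2 + 4*j) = (j - 3)*(j - 1)*(j + 4)*(j^2 + j) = j*(j - 3)*(j - 1)*(j + 4)*(j + 1)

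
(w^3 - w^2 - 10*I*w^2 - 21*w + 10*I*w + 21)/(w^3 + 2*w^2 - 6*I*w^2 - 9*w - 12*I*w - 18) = (w^2 - w*(1 + 7*I) + 7*I)/(w^2 + w*(2 - 3*I) - 6*I)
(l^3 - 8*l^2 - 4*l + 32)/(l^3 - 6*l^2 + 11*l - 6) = (l^2 - 6*l - 16)/(l^2 - 4*l + 3)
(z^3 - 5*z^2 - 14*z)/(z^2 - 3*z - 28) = z*(z + 2)/(z + 4)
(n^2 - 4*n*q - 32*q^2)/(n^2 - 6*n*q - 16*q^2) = (n + 4*q)/(n + 2*q)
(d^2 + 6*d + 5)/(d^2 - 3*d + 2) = (d^2 + 6*d + 5)/(d^2 - 3*d + 2)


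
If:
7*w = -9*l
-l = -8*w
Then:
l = 0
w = 0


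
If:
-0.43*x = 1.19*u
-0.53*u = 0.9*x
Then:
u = 0.00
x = 0.00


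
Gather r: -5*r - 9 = -5*r - 9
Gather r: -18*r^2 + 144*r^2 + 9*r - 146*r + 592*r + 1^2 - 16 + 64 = 126*r^2 + 455*r + 49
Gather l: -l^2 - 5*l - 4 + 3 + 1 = -l^2 - 5*l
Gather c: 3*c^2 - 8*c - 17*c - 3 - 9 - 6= 3*c^2 - 25*c - 18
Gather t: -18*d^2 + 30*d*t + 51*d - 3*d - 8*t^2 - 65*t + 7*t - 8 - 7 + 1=-18*d^2 + 48*d - 8*t^2 + t*(30*d - 58) - 14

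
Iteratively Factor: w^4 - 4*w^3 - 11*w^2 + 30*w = (w - 2)*(w^3 - 2*w^2 - 15*w) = w*(w - 2)*(w^2 - 2*w - 15) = w*(w - 5)*(w - 2)*(w + 3)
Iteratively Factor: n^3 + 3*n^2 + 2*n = (n)*(n^2 + 3*n + 2) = n*(n + 2)*(n + 1)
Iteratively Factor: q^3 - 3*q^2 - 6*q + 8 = (q - 1)*(q^2 - 2*q - 8) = (q - 1)*(q + 2)*(q - 4)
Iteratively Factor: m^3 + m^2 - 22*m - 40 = (m + 4)*(m^2 - 3*m - 10) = (m - 5)*(m + 4)*(m + 2)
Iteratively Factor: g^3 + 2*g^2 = (g)*(g^2 + 2*g) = g*(g + 2)*(g)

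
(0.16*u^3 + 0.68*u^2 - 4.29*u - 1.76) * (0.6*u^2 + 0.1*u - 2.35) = 0.096*u^5 + 0.424*u^4 - 2.882*u^3 - 3.083*u^2 + 9.9055*u + 4.136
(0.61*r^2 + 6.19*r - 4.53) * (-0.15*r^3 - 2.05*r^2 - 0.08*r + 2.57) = -0.0915*r^5 - 2.179*r^4 - 12.0588*r^3 + 10.359*r^2 + 16.2707*r - 11.6421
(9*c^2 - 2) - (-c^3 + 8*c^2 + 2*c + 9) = c^3 + c^2 - 2*c - 11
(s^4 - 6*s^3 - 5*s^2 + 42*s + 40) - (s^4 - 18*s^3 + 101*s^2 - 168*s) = 12*s^3 - 106*s^2 + 210*s + 40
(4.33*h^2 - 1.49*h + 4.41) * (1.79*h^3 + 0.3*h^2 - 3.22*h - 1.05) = 7.7507*h^5 - 1.3681*h^4 - 6.4957*h^3 + 1.5743*h^2 - 12.6357*h - 4.6305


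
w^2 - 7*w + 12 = (w - 4)*(w - 3)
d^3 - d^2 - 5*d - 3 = (d - 3)*(d + 1)^2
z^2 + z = z*(z + 1)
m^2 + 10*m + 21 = (m + 3)*(m + 7)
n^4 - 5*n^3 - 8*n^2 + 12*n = n*(n - 6)*(n - 1)*(n + 2)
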